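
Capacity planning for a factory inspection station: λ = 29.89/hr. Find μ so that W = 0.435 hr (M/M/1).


W = 1/(μ−λ) ⇒ μ − λ = 1/W = 1/0.435 = 2.2989
μ = λ + 1/W = 29.89 + 2.2989 = 32.1889 per hr

Final: 32.1889 /hr


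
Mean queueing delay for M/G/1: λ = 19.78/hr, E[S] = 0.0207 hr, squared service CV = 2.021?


ρ = λ·E[S] = 19.78·0.0207 = 0.4094
E[S²] = E[S]²(1+C_s²) = 0.0207²·(1+2.021) = 0.001294
Wq = λ·E[S²]/(2(1−ρ)) = 19.78·0.001294/(2·0.5906) = 0.02168 hr

Final: 0.02168 hr


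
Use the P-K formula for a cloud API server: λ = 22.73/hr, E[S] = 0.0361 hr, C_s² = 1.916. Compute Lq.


ρ = λ·E[S] = 22.73·0.0361 = 0.8206
Lq = ρ²(1+C_s²)/(2(1−ρ)) = 0.6733·(1+1.916)/(2·0.1794)
= 0.6733·2.9160/0.3589 = 5.47060

Final: 5.47060


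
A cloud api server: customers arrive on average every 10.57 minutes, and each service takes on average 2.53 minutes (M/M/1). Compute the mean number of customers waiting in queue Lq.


λ = 60/10.57 = 5.6764 /hr
μ = 60/2.53 = 23.7154 /hr
ρ = λ/μ = 5.6764/23.7154 = 0.2394
Lq = ρ²/(1−ρ) = 0.05729/0.7606 = 0.07532

Final: 0.07532


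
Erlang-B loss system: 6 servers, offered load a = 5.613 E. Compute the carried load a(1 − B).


B(6,5.613) = 0.237267 (Erlang-B)
Carried load = a(1 − B) = 5.613·(1 − 0.237267) = 5.613·0.762733 = 4.2812 E

Final: 4.2812 Erlangs


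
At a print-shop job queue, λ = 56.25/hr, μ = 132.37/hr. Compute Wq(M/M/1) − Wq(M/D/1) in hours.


ρ = 56.25/132.37 = 0.4249
Wq(M/M/1) = ρ/(μ−λ) = 0.4249/76.12 = 0.005583 hr
Wq(M/D/1) = ρ/(2(μ−λ)) = 0.002791 hr
Savings = 0.005583 − 0.002791 = 0.002791 hr

Final: 0.002791 hr


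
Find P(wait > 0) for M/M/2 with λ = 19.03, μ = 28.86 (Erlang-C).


a = λ/μ = 0.6594; ρ = a/2 = 0.3297
P₀ = 0.504104 (from M/M/c formula)
C(c,a) = [a^c/(c!(1−ρ))]·P₀ = [0.43480/(2·0.6703)]·0.504104
= 0.32433·0.504104 = 0.163494

Final: 0.163494


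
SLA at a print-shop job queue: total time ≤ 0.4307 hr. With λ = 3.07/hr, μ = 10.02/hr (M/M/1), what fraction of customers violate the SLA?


W ~ Exponential(μ−λ) for M/M/1.
μ − λ = 10.02 − 3.07 = 6.9500
P(W > t) = e^{−(μ−λ)t} = e^{−2.9934} = 0.050119

Final: 0.050119


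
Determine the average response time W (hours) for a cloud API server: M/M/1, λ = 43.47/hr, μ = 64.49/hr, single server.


W = 1/(μ−λ) = 1/(64.49 − 43.47) = 1/21.02 = 0.04757 hr

Final: 0.04757 hr


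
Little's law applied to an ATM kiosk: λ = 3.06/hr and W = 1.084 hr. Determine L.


L = λW = 3.06·1.084 = 3.3170

Final: 3.3170


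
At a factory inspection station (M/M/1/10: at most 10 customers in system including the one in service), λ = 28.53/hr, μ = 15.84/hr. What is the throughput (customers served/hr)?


ρ = 1.8011; P_K = (1−ρ)ρ^10/(1−ρ^11) = 0.445483
λ_eff = λ(1 − P_K) = 28.53·(1 − 0.445483) = 28.53·0.554517 = 15.8204 /hr

Final: 15.8204 /hr


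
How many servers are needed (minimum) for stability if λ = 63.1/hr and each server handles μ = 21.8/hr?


Stability requires cμ > λ ⇔ c > λ/μ.
λ/μ = 63.1/21.8 = 2.8945
Minimum integer c = ⌊2.8945⌋ + 1 = 3
Check: 3·21.8 = 65.40 > 63.1, while 2·21.8 = 43.60 ≤ 63.1

Final: 3 servers


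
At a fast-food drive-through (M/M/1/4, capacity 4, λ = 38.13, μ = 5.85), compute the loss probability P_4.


ρ = λ/μ = 38.13/5.85 = 6.5179
P_K = (1−ρ)ρ^K/(1−ρ^(K+1)) = (-5.5179·1804.860984)/(1 − 11763.991335)
= -9959.130352/-11762.991335 = 0.846649

Final: 0.846649


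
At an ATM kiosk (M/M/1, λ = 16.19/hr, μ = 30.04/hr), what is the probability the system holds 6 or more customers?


ρ = 16.19/30.04 = 0.5389
P(N ≥ n) = ρ^n = 0.5389^6 = 0.024507

Final: 0.024507


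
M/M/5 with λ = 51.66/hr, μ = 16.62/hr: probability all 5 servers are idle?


a = λ/μ = 51.66/16.62 = 3.1083; ρ = a/c = 0.6217
Σ_{k=0}^{4} a^k/k! (terms k=0..4) = 1.00000 + 3.10830 + 4.83077 + 5.00517 + 3.88940 = 17.83365
Tail: a^5/(5!(1−ρ)) = 290.14622/(120·0.3783) = 6.39078
P₀ = 1/(17.83365 + 6.39078) = 1/24.22443 = 0.041281

Final: 0.041281


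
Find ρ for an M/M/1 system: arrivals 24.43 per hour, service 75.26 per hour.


ρ = λ/μ = 24.43/75.26 = 0.3246

Final: 0.3246


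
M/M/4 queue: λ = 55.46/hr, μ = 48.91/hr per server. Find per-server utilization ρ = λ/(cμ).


ρ = λ/(cμ) = 55.46/(4·48.91) = 55.46/195.64 = 0.2835

Final: 0.2835


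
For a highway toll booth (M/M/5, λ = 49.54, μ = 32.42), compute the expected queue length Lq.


a = λ/μ = 1.5281; ρ = a/5 = 0.3056
P₀ = 0.216572
Lq = P₀·a^c·ρ / (c!·(1−ρ)²) = 0.216572·8.33134·0.3056/(120·0.48217)
= 0.009530

Final: 0.009530


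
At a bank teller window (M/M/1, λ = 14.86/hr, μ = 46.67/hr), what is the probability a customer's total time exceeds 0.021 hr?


W ~ Exponential(μ−λ) for M/M/1.
μ − λ = 46.67 − 14.86 = 31.8100
P(W > t) = e^{−(μ−λ)t} = e^{−0.6680} = 0.512728

Final: 0.512728


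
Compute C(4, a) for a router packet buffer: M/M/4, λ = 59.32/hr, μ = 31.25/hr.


a = λ/μ = 1.8982; ρ = a/4 = 0.4746
P₀ = 0.145571 (from M/M/c formula)
C(c,a) = [a^c/(c!(1−ρ))]·P₀ = [12.98388/(24·0.5254)]·0.145571
= 1.02960·0.145571 = 0.149881

Final: 0.149881


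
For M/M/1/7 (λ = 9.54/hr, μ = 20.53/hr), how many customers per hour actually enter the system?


ρ = 0.4647; P_K = (1−ρ)ρ^7/(1−ρ^8) = 0.002510
λ_eff = λ(1 − P_K) = 9.54·(1 − 0.002510) = 9.54·0.997490 = 9.5161 /hr

Final: 9.5161 /hr


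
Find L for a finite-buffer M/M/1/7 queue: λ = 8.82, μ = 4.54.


ρ = 8.82/4.54 = 1.9427
L = ρ[1 − (K+1)ρ^K + Kρ^(K+1)] / [(1−ρ)(1−ρ^(K+1))]
Numerator: 1.9427·(1 − 8·104.445354 + 7·202.909256) = 1138.055790
Denominator: (-0.9427)·(-201.909256) = 190.346171
L = 1138.055790/190.346171 = 5.9789

Final: 5.9789


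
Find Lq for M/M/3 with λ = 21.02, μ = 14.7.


a = λ/μ = 1.4299; ρ = a/3 = 0.4766
P₀ = 0.228134
Lq = P₀·a^c·ρ / (c!·(1−ρ)²) = 0.228134·2.92379·0.4766/(6·0.27390)
= 0.19346

Final: 0.19346


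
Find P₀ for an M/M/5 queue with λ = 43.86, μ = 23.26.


a = λ/μ = 43.86/23.26 = 1.8856; ρ = a/c = 0.3771
Σ_{k=0}^{4} a^k/k! (terms k=0..4) = 1.00000 + 1.88564 + 1.77782 + 1.11744 + 0.52677 = 6.30768
Tail: a^5/(5!(1−ρ)) = 23.83936/(120·0.6229) = 0.31894
P₀ = 1/(6.30768 + 0.31894) = 1/6.62662 = 0.150906

Final: 0.150906


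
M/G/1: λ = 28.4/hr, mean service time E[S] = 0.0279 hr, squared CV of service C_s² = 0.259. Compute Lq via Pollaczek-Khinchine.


ρ = λ·E[S] = 28.4·0.0279 = 0.7924
Lq = ρ²(1+C_s²)/(2(1−ρ)) = 0.6278·(1+0.259)/(2·0.2076)
= 0.6278·1.2590/0.4153 = 1.90340

Final: 1.90340


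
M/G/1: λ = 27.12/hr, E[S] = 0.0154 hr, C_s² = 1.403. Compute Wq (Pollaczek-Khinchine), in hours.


ρ = λ·E[S] = 27.12·0.0154 = 0.4176
E[S²] = E[S]²(1+C_s²) = 0.0154²·(1+1.403) = 0.0005699
Wq = λ·E[S²]/(2(1−ρ)) = 27.12·0.0005699/(2·0.5824) = 0.01327 hr

Final: 0.01327 hr


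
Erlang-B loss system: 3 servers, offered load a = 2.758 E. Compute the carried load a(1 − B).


B(3,2.758) = 0.316202 (Erlang-B)
Carried load = a(1 − B) = 2.758·(1 − 0.316202) = 2.758·0.683798 = 1.8859 E

Final: 1.8859 Erlangs


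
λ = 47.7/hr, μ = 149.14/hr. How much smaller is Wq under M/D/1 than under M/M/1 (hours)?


ρ = 47.7/149.14 = 0.3198
Wq(M/M/1) = ρ/(μ−λ) = 0.3198/101.44 = 0.003153 hr
Wq(M/D/1) = ρ/(2(μ−λ)) = 0.001576 hr
Savings = 0.003153 − 0.001576 = 0.001576 hr

Final: 0.001576 hr


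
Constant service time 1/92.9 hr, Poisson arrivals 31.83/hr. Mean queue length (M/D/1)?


ρ = 31.83/92.9 = 0.3426
M/D/1: Lq = ρ²/(2(1−ρ)) = 0.1174/(2·0.6574) = 0.08929

Final: 0.08929


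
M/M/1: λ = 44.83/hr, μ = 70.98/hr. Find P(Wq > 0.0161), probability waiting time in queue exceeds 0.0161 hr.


ρ = 44.83/70.98 = 0.6316
P(Wq > t) = ρ·e^{−(μ−λ)t} = 0.6316·e^{−0.4210}
= 0.6316·0.656380 = 0.414561

Final: 0.414561


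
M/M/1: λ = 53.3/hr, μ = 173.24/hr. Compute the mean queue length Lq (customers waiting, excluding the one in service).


ρ = 53.3/173.24 = 0.3077
Lq = ρ²/(1−ρ) = 0.09466/0.6923 = 0.1367

Final: 0.1367


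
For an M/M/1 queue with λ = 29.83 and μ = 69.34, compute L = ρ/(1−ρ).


ρ = λ/μ = 29.83/69.34 = 0.4302
L = ρ/(1−ρ) = 0.4302/(1 − 0.4302) = 0.4302/0.5698 = 0.7550

Final: 0.7550


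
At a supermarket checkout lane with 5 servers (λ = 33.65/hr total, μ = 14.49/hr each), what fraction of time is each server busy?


ρ = λ/(cμ) = 33.65/(5·14.49) = 33.65/72.45 = 0.4645

Final: 0.4645


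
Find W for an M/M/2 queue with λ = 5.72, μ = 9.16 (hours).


a = 0.6245; ρ = 0.3122; P₀ = 0.524126
Lq = P₀·a^c·ρ/(c!(1−ρ)²) = 0.06745
Wq = Lq/λ = 0.06745/5.72 = 0.01179 hr
W = Wq + 1/μ = 0.01179 + 0.10917 = 0.12096 hr

Final: 0.12096 hr


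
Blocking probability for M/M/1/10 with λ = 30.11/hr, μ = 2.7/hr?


ρ = λ/μ = 30.11/2.7 = 11.1519
P_K = (1−ρ)ρ^K/(1−ρ^(K+1)) = (-10.1519·29748831618.336014)/(1 − 331754562973.369385)
= -302005731355.033325/-331754562972.369385 = 0.910329

Final: 0.910329


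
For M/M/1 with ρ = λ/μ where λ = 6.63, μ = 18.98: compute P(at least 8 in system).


ρ = 6.63/18.98 = 0.3493
P(N ≥ n) = ρ^n = 0.3493^8 = 0.0002217

Final: 0.0002217


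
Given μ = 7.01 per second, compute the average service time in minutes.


Mean service time = 1/μ = 1/7.01 second = 0.14265 second
In minutes: 0.14265 × 0.0166667 = 0.002378 min

Final: 0.002378 min


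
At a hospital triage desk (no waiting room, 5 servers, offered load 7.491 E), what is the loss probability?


B(c,a) = (a^c/c!) / Σ_{k=0}^{c} a^k/k!
a^5/5! = 196.570227
Σ terms (k=0..5): 1.00000 + 7.49100 + 28.05754 + 70.05968 + 131.20426 + 196.57023 = 434.382709
B = 196.570227/434.382709 = 0.452528

Final: 0.452528


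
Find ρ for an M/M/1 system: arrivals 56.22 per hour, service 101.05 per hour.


ρ = λ/μ = 56.22/101.05 = 0.5564

Final: 0.5564


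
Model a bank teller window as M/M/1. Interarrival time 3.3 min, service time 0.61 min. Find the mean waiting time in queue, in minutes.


λ = 60/3.3 = 18.1818 /hr
μ = 60/0.61 = 98.3607 /hr
ρ = λ/μ = 18.1818/98.3607 = 0.1848
Wq = ρ/(μ−λ) = 0.1848/(98.3607−18.1818) = 0.002305 hr
In minutes: 0.002305·60 = 0.1383 min

Final: 0.1383 min


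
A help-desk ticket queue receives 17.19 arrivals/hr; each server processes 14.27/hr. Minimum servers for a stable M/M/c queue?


Stability requires cμ > λ ⇔ c > λ/μ.
λ/μ = 17.19/14.27 = 1.2046
Minimum integer c = ⌊1.2046⌋ + 1 = 2
Check: 2·14.27 = 28.54 > 17.19, while 1·14.27 = 14.27 ≤ 17.19

Final: 2 servers


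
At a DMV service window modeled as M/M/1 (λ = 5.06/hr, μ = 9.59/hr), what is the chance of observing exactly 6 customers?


ρ = 5.06/9.59 = 0.5276
P_n = (1−ρ)·ρ^n = (1 − 0.5276)·0.5276^6 = 0.4724·0.021577 = 0.010192

Final: 0.010192


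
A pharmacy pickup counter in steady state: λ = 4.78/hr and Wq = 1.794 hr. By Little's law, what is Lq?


Lq = λWq = 4.78·1.794 = 8.5753

Final: 8.5753


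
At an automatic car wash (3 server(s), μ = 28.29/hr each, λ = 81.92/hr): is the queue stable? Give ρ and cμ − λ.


Total capacity cμ = 3·28.29 = 84.87/hr
ρ = λ/(cμ) = 81.92/84.87 = 0.9652
Stable ⇔ ρ < 1: YES
Spare capacity = cμ − λ = 84.87 − 81.92 = 2.95/hr

Final: ρ = 0.9652; stable; margin = 2.95/hr


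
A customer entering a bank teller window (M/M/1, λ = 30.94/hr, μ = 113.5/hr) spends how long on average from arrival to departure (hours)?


W = 1/(μ−λ) = 1/(113.5 − 30.94) = 1/82.56 = 0.01211 hr

Final: 0.01211 hr


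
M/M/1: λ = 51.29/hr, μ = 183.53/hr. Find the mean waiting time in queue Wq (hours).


ρ = 51.29/183.53 = 0.2795
Wq = ρ/(μ−λ) = 0.2795/(183.53 − 51.29) = 0.2795/132.24 = 0.002113 hr

Final: 0.002113 hr


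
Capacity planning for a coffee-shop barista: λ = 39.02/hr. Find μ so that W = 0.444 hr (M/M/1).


W = 1/(μ−λ) ⇒ μ − λ = 1/W = 1/0.444 = 2.2523
μ = λ + 1/W = 39.02 + 2.2523 = 41.2723 per hr

Final: 41.2723 /hr


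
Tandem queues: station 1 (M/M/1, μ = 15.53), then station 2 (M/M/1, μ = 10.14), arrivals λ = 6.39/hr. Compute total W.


Each node sees arrival rate λ = 6.39/hr (tandem ⇒ throughput preserved).
W₁ = 1/(μ₁−λ) = 1/(15.53−6.39) = 0.10941 hr
W₂ = 1/(μ₂−λ) = 1/(10.14−6.39) = 0.26667 hr
W_total = W₁ + W₂ = 0.10941 + 0.26667 = 0.37608 hr

Final: 0.37608 hr


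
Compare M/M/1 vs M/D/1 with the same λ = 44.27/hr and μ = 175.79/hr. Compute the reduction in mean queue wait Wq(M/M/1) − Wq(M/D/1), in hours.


ρ = 44.27/175.79 = 0.2518
Wq(M/M/1) = ρ/(μ−λ) = 0.2518/131.52 = 0.001915 hr
Wq(M/D/1) = ρ/(2(μ−λ)) = 0.0009574 hr
Savings = 0.001915 − 0.0009574 = 0.0009574 hr

Final: 0.0009574 hr


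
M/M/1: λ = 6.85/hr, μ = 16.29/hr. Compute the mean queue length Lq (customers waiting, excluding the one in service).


ρ = 6.85/16.29 = 0.4205
Lq = ρ²/(1−ρ) = 0.1768/0.5795 = 0.3051

Final: 0.3051


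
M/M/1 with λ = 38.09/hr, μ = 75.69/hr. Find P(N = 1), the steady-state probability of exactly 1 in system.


ρ = 38.09/75.69 = 0.5032
P_n = (1−ρ)·ρ^n = (1 − 0.5032)·0.5032^1 = 0.4968·0.503237 = 0.249990

Final: 0.249990


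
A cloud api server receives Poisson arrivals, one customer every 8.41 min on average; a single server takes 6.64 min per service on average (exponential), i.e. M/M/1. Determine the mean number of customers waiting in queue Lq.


λ = 60/8.41 = 7.1344 /hr
μ = 60/6.64 = 9.0361 /hr
ρ = λ/μ = 7.1344/9.0361 = 0.7895
Lq = ρ²/(1−ρ) = 0.6234/0.2105 = 2.9619

Final: 2.9619


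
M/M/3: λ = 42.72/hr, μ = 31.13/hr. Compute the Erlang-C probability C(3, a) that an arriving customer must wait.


a = λ/μ = 1.3723; ρ = a/3 = 0.4574
P₀ = 0.243439 (from M/M/c formula)
C(c,a) = [a^c/(c!(1−ρ))]·P₀ = [2.58438/(6·0.5426)]·0.243439
= 0.79388·0.243439 = 0.193261

Final: 0.193261


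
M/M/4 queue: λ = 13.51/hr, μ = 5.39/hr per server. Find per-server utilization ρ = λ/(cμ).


ρ = λ/(cμ) = 13.51/(4·5.39) = 13.51/21.56 = 0.6266

Final: 0.6266


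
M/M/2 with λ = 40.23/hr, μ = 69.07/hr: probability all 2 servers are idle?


a = λ/μ = 40.23/69.07 = 0.5825; ρ = a/c = 0.2912
Σ_{k=0}^{1} a^k/k! (terms k=0..1) = 1.00000 + 0.58245 = 1.58245
Tail: a^2/(2!(1−ρ)) = 0.33925/(2·0.7088) = 0.23932
P₀ = 1/(1.58245 + 0.23932) = 1/1.82178 = 0.548915

Final: 0.548915


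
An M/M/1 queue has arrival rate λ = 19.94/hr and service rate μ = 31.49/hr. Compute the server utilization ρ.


ρ = λ/μ = 19.94/31.49 = 0.6332

Final: 0.6332


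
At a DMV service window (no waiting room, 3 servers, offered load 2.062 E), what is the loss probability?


B(c,a) = (a^c/c!) / Σ_{k=0}^{c} a^k/k!
a^3/3! = 1.461217
Σ terms (k=0..3): 1.00000 + 2.06200 + 2.12592 + 1.46122 = 6.649139
B = 1.461217/6.649139 = 0.219760

Final: 0.219760


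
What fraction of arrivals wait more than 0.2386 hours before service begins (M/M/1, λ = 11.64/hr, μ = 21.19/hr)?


ρ = 11.64/21.19 = 0.5493
P(Wq > t) = ρ·e^{−(μ−λ)t} = 0.5493·e^{−2.2786}
= 0.5493·0.102424 = 0.056263

Final: 0.056263


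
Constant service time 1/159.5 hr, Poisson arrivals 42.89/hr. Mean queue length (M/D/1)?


ρ = 42.89/159.5 = 0.2689
M/D/1: Lq = ρ²/(2(1−ρ)) = 0.07231/(2·0.7311) = 0.04945

Final: 0.04945


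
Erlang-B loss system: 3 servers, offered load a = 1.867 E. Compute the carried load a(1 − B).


B(3,1.867) = 0.190471 (Erlang-B)
Carried load = a(1 − B) = 1.867·(1 − 0.190471) = 1.867·0.809529 = 1.5114 E

Final: 1.5114 Erlangs


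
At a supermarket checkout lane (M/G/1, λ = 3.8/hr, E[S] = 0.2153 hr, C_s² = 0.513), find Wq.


ρ = λ·E[S] = 3.8·0.2153 = 0.8181
E[S²] = E[S]²(1+C_s²) = 0.2153²·(1+0.513) = 0.070134
Wq = λ·E[S²]/(2(1−ρ)) = 3.8·0.070134/(2·0.1819) = 0.73273 hr

Final: 0.73273 hr


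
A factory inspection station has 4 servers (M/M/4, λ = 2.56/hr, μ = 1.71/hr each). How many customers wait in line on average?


a = λ/μ = 1.4971; ρ = a/4 = 0.3743
P₀ = 0.221661
Lq = P₀·a^c·ρ / (c!·(1−ρ)²) = 0.221661·5.02314·0.3743/(24·0.39154)
= 0.04435

Final: 0.04435


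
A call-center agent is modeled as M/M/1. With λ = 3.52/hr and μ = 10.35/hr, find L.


ρ = λ/μ = 3.52/10.35 = 0.3401
L = ρ/(1−ρ) = 0.3401/(1 − 0.3401) = 0.3401/0.6599 = 0.5154

Final: 0.5154


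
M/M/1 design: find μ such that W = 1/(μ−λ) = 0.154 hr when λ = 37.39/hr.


W = 1/(μ−λ) ⇒ μ − λ = 1/W = 1/0.154 = 6.4935
μ = λ + 1/W = 37.39 + 6.4935 = 43.8835 per hr

Final: 43.8835 /hr


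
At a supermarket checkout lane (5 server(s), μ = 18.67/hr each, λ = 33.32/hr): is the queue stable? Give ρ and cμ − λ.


Total capacity cμ = 5·18.67 = 93.35/hr
ρ = λ/(cμ) = 33.32/93.35 = 0.3569
Stable ⇔ ρ < 1: YES
Spare capacity = cμ − λ = 93.35 − 33.32 = 60.03/hr

Final: ρ = 0.3569; stable; margin = 60.03/hr


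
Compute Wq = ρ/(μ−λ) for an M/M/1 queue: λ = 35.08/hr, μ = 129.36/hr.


ρ = 35.08/129.36 = 0.2712
Wq = ρ/(μ−λ) = 0.2712/(129.36 − 35.08) = 0.2712/94.28 = 0.002876 hr

Final: 0.002876 hr


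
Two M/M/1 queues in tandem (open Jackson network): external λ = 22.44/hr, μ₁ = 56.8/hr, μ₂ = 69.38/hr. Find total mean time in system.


Each node sees arrival rate λ = 22.44/hr (tandem ⇒ throughput preserved).
W₁ = 1/(μ₁−λ) = 1/(56.8−22.44) = 0.02910 hr
W₂ = 1/(μ₂−λ) = 1/(69.38−22.44) = 0.02130 hr
W_total = W₁ + W₂ = 0.02910 + 0.02130 = 0.05041 hr

Final: 0.05041 hr


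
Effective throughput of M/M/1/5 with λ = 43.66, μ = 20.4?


ρ = 2.1402; P_K = (1−ρ)ρ^5/(1−ρ^6) = 0.538355
λ_eff = λ(1 − P_K) = 43.66·(1 − 0.538355) = 43.66·0.461645 = 20.1554 /hr

Final: 20.1554 /hr


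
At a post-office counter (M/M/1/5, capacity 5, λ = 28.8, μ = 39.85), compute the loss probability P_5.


ρ = λ/μ = 28.8/39.85 = 0.7227
P_K = (1−ρ)ρ^K/(1−ρ^(K+1)) = (0.2773·0.197161)/(1 − 0.142490)
= 0.054671/0.857510 = 0.063755

Final: 0.063755


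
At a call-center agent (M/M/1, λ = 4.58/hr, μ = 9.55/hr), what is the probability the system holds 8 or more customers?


ρ = 4.58/9.55 = 0.4796
P(N ≥ n) = ρ^n = 0.4796^8 = 0.002798

Final: 0.002798


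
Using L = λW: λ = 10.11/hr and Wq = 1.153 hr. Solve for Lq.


Lq = λWq = 10.11·1.153 = 11.6568

Final: 11.6568


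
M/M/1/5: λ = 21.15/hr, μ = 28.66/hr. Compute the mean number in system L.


ρ = 21.15/28.66 = 0.7380
L = ρ[1 − (K+1)ρ^K + Kρ^(K+1)] / [(1−ρ)(1−ρ^(K+1))]
Numerator: 0.7380·(1 − 6·0.218862 + 5·0.161512) = 0.364839
Denominator: (0.2620)·(0.838488) = 0.219715
L = 0.364839/0.219715 = 1.6605

Final: 1.6605


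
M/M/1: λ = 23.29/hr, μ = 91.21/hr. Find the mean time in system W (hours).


W = 1/(μ−λ) = 1/(91.21 − 23.29) = 1/67.92 = 0.01472 hr

Final: 0.01472 hr


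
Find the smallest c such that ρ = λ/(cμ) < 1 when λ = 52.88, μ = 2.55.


Stability requires cμ > λ ⇔ c > λ/μ.
λ/μ = 52.88/2.55 = 20.7373
Minimum integer c = ⌊20.7373⌋ + 1 = 21
Check: 21·2.55 = 53.55 > 52.88, while 20·2.55 = 51.00 ≤ 52.88

Final: 21 servers


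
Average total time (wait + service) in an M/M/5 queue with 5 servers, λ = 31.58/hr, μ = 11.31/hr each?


a = 2.7922; ρ = 0.5584; P₀ = 0.058635
Lq = P₀·a^c·ρ/(c!(1−ρ)²) = 0.23754
Wq = Lq/λ = 0.23754/31.58 = 0.007522 hr
W = Wq + 1/μ = 0.007522 + 0.08842 = 0.09594 hr

Final: 0.09594 hr


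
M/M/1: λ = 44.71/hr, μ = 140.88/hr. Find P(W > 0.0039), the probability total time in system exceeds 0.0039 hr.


W ~ Exponential(μ−λ) for M/M/1.
μ − λ = 140.88 − 44.71 = 96.1700
P(W > t) = e^{−(μ−λ)t} = e^{−0.3751} = 0.687246

Final: 0.687246


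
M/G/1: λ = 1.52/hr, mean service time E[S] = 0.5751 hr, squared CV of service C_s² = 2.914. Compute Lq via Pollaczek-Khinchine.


ρ = λ·E[S] = 1.52·0.5751 = 0.8742
Lq = ρ²(1+C_s²)/(2(1−ρ)) = 0.7641·(1+2.914)/(2·0.1258)
= 0.7641·3.9140/0.2517 = 11.88279

Final: 11.88279


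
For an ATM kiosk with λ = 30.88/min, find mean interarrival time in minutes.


Mean interarrival time = 1/λ = 1/30.88 minute = 0.03238 minute
In minutes: 0.03238 × 1 = 0.03238 min

Final: 0.03238 min


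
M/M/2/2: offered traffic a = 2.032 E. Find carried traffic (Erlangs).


B(2,2.032) = 0.405083 (Erlang-B)
Carried load = a(1 − B) = 2.032·(1 − 0.405083) = 2.032·0.594917 = 1.2089 E

Final: 1.2089 Erlangs


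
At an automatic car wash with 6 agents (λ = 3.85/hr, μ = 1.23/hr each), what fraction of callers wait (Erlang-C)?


a = λ/μ = 3.1301; ρ = a/6 = 0.5217
P₀ = 0.042783 (from M/M/c formula)
C(c,a) = [a^c/(c!(1−ρ))]·P₀ = [940.44566/(720·0.4783)]·0.042783
= 2.73076·0.042783 = 0.116829

Final: 0.116829


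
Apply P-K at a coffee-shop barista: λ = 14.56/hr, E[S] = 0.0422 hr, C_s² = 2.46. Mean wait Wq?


ρ = λ·E[S] = 14.56·0.0422 = 0.6144
E[S²] = E[S]²(1+C_s²) = 0.0422²·(1+2.46) = 0.006162
Wq = λ·E[S²]/(2(1−ρ)) = 14.56·0.006162/(2·0.3856) = 0.11634 hr

Final: 0.11634 hr


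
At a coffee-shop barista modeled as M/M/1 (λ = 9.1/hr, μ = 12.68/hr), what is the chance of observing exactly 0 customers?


ρ = 9.1/12.68 = 0.7177
P_n = (1−ρ)·ρ^n = (1 − 0.7177)·0.7177^0 = 0.2823·1.000000 = 0.282334

Final: 0.282334


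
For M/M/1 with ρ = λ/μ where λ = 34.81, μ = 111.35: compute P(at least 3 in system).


ρ = 34.81/111.35 = 0.3126
P(N ≥ n) = ρ^n = 0.3126^3 = 0.030552

Final: 0.030552


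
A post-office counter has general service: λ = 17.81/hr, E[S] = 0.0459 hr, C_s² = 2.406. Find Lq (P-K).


ρ = λ·E[S] = 17.81·0.0459 = 0.8175
Lq = ρ²(1+C_s²)/(2(1−ρ)) = 0.6683·(1+2.406)/(2·0.1825)
= 0.6683·3.4060/0.3650 = 6.23527

Final: 6.23527


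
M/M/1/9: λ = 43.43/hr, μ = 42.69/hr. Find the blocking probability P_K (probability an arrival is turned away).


ρ = λ/μ = 43.43/42.69 = 1.0173
P_K = (1−ρ)ρ^K/(1−ρ^(K+1)) = (-0.01733·1.167275)/(1 − 1.187509)
= -0.020234/-0.187509 = 0.107909

Final: 0.107909


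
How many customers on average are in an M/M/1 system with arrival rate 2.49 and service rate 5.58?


ρ = λ/μ = 2.49/5.58 = 0.4462
L = ρ/(1−ρ) = 0.4462/(1 − 0.4462) = 0.4462/0.5538 = 0.8058

Final: 0.8058


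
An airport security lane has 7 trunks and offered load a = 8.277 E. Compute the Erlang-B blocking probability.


B(c,a) = (a^c/c!) / Σ_{k=0}^{c} a^k/k!
a^7/7! = 528.056205
Σ terms (k=0..7): 1.00000 + 8.27700 + 34.25436 + 94.50779 + 195.56025 + 323.73043 + 446.58613 + 528.05620 = 1631.972177
B = 528.056205/1631.972177 = 0.323569

Final: 0.323569


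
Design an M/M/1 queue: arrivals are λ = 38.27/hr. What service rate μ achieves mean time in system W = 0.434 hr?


W = 1/(μ−λ) ⇒ μ − λ = 1/W = 1/0.434 = 2.3041
μ = λ + 1/W = 38.27 + 2.3041 = 40.5741 per hr

Final: 40.5741 /hr


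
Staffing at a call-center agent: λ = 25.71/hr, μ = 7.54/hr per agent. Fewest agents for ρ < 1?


Stability requires cμ > λ ⇔ c > λ/μ.
λ/μ = 25.71/7.54 = 3.4098
Minimum integer c = ⌊3.4098⌋ + 1 = 4
Check: 4·7.54 = 30.16 > 25.71, while 3·7.54 = 22.62 ≤ 25.71

Final: 4 servers


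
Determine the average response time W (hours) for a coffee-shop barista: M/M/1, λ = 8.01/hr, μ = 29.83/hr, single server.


W = 1/(μ−λ) = 1/(29.83 − 8.01) = 1/21.82 = 0.04583 hr

Final: 0.04583 hr


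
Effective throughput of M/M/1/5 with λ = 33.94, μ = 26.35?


ρ = 1.2880; P_K = (1−ρ)ρ^5/(1−ρ^6) = 0.286332
λ_eff = λ(1 − P_K) = 33.94·(1 − 0.286332) = 33.94·0.713668 = 24.2219 /hr

Final: 24.2219 /hr


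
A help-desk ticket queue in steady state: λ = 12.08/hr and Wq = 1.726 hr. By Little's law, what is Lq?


Lq = λWq = 12.08·1.726 = 20.8501

Final: 20.8501


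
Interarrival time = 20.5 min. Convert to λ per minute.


λ = 1/(interarrival time) in consistent units.
1 minute = 1 min, so λ = 1/20.5 = 0.04878 per minute

Final: 0.04878 /min


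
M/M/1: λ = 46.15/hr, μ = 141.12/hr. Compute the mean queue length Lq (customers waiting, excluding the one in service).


ρ = 46.15/141.12 = 0.3270
Lq = ρ²/(1−ρ) = 0.1069/0.6730 = 0.1589

Final: 0.1589


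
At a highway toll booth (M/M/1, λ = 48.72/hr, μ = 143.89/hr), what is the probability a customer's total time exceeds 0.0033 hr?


W ~ Exponential(μ−λ) for M/M/1.
μ − λ = 143.89 − 48.72 = 95.1700
P(W > t) = e^{−(μ−λ)t} = e^{−0.3141} = 0.730474

Final: 0.730474


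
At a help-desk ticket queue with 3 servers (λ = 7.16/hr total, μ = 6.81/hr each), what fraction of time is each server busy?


ρ = λ/(cμ) = 7.16/(3·6.81) = 7.16/20.43 = 0.3505

Final: 0.3505


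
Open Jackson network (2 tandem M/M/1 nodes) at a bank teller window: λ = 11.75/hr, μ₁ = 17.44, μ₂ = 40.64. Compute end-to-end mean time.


Each node sees arrival rate λ = 11.75/hr (tandem ⇒ throughput preserved).
W₁ = 1/(μ₁−λ) = 1/(17.44−11.75) = 0.17575 hr
W₂ = 1/(μ₂−λ) = 1/(40.64−11.75) = 0.03461 hr
W_total = W₁ + W₂ = 0.17575 + 0.03461 = 0.21036 hr

Final: 0.21036 hr


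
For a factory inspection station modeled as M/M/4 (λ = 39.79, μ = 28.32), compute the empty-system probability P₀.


a = λ/μ = 39.79/28.32 = 1.4050; ρ = a/c = 0.3513
Σ_{k=0}^{3} a^k/k! (terms k=0..3) = 1.00000 + 1.40501 + 0.98703 + 0.46226 = 3.85431
Tail: a^4/(4!(1−ρ)) = 3.89693/(24·0.6487) = 0.25029
P₀ = 1/(3.85431 + 0.25029) = 1/4.10460 = 0.243629

Final: 0.243629


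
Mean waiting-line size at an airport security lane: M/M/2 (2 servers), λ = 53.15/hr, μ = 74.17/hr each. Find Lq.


a = λ/μ = 0.7166; ρ = a/2 = 0.3583
P₀ = 0.472430
Lq = P₀·a^c·ρ / (c!·(1−ρ)²) = 0.472430·0.51351·0.3583/(2·0.41178)
= 0.10554

Final: 0.10554


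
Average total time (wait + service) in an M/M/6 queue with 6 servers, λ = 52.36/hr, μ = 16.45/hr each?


a = 3.1830; ρ = 0.5305; P₀ = 0.040487
Lq = P₀·a^c·ρ/(c!(1−ρ)²) = 0.14073
Wq = Lq/λ = 0.14073/52.36 = 0.002688 hr
W = Wq + 1/μ = 0.002688 + 0.06079 = 0.06348 hr

Final: 0.06348 hr


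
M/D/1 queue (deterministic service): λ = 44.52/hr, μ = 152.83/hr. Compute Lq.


ρ = 44.52/152.83 = 0.2913
M/D/1: Lq = ρ²/(2(1−ρ)) = 0.08486/(2·0.7087) = 0.05987

Final: 0.05987


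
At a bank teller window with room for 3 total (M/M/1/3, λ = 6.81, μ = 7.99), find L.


ρ = 6.81/7.99 = 0.8523
L = ρ[1 − (K+1)ρ^K + Kρ^(K+1)] / [(1−ρ)(1−ρ^(K+1))]
Numerator: 0.8523·(1 − 4·0.619157 + 3·0.527717) = 0.090791
Denominator: (0.1477)·(0.472283) = 0.069749
L = 0.090791/0.069749 = 1.3017

Final: 1.3017


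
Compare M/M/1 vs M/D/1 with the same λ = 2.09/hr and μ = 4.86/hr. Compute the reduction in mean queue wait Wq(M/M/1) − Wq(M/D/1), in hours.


ρ = 2.09/4.86 = 0.4300
Wq(M/M/1) = ρ/(μ−λ) = 0.4300/2.77 = 0.15525 hr
Wq(M/D/1) = ρ/(2(μ−λ)) = 0.07762 hr
Savings = 0.15525 − 0.07762 = 0.07762 hr

Final: 0.07762 hr


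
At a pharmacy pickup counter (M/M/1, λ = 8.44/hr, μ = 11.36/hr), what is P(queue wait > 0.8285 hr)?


ρ = 8.44/11.36 = 0.7430
P(Wq > t) = ρ·e^{−(μ−λ)t} = 0.7430·e^{−2.4192}
= 0.7430·0.088991 = 0.066117

Final: 0.066117


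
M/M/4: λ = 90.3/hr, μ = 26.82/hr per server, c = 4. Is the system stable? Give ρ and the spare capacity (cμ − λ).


Total capacity cμ = 4·26.82 = 107.28/hr
ρ = λ/(cμ) = 90.3/107.28 = 0.8417
Stable ⇔ ρ < 1: YES
Spare capacity = cμ − λ = 107.28 − 90.3 = 16.98/hr

Final: ρ = 0.8417; stable; margin = 16.98/hr


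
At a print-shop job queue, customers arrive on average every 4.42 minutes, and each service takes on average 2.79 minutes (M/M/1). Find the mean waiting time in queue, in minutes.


λ = 60/4.42 = 13.5747 /hr
μ = 60/2.79 = 21.5054 /hr
ρ = λ/μ = 13.5747/21.5054 = 0.6312
Wq = ρ/(μ−λ) = 0.6312/(21.5054−13.5747) = 0.07959 hr
In minutes: 0.07959·60 = 4.776 min

Final: 4.776 min


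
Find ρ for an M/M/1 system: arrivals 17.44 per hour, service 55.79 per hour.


ρ = λ/μ = 17.44/55.79 = 0.3126

Final: 0.3126


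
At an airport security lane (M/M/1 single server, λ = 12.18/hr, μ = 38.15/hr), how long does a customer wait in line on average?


ρ = 12.18/38.15 = 0.3193
Wq = ρ/(μ−λ) = 0.3193/(38.15 − 12.18) = 0.3193/25.97 = 0.01229 hr

Final: 0.01229 hr


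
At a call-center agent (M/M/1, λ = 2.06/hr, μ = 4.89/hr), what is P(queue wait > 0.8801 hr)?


ρ = 2.06/4.89 = 0.4213
P(Wq > t) = ρ·e^{−(μ−λ)t} = 0.4213·e^{−2.4907}
= 0.4213·0.082853 = 0.034903

Final: 0.034903


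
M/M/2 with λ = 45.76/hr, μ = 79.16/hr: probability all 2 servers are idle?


a = λ/μ = 45.76/79.16 = 0.5781; ρ = a/c = 0.2890
Σ_{k=0}^{1} a^k/k! (terms k=0..1) = 1.00000 + 0.57807 = 1.57807
Tail: a^2/(2!(1−ρ)) = 0.33416/(2·0.7110) = 0.23501
P₀ = 1/(1.57807 + 0.23501) = 1/1.81308 = 0.551548

Final: 0.551548


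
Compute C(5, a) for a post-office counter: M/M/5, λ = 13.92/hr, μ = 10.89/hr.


a = λ/μ = 1.2782; ρ = a/5 = 0.2556
P₀ = 0.278342 (from M/M/c formula)
C(c,a) = [a^c/(c!(1−ρ))]·P₀ = [3.41238/(120·0.7444)]·0.278342
= 0.03820·0.278342 = 0.010633

Final: 0.010633


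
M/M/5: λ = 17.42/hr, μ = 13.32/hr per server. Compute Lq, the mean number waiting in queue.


a = λ/μ = 1.3078; ρ = a/5 = 0.2616
P₀ = 0.270208
Lq = P₀·a^c·ρ / (c!·(1−ρ)²) = 0.270208·3.82578·0.2616/(120·0.54529)
= 0.004132

Final: 0.004132


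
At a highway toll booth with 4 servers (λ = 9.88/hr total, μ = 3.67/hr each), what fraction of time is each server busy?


ρ = λ/(cμ) = 9.88/(4·3.67) = 9.88/14.68 = 0.6730

Final: 0.6730


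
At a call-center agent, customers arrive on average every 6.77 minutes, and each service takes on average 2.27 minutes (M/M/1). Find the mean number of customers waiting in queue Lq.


λ = 60/6.77 = 8.8626 /hr
μ = 60/2.27 = 26.4317 /hr
ρ = λ/μ = 8.8626/26.4317 = 0.3353
Lq = ρ²/(1−ρ) = 0.1124/0.6647 = 0.1691

Final: 0.1691


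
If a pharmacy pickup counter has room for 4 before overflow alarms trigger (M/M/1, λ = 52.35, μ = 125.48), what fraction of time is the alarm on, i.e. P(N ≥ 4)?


ρ = 52.35/125.48 = 0.4172
P(N ≥ n) = ρ^n = 0.4172^4 = 0.030295

Final: 0.030295


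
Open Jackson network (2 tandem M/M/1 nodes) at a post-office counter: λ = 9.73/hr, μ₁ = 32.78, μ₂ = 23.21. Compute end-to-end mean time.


Each node sees arrival rate λ = 9.73/hr (tandem ⇒ throughput preserved).
W₁ = 1/(μ₁−λ) = 1/(32.78−9.73) = 0.04338 hr
W₂ = 1/(μ₂−λ) = 1/(23.21−9.73) = 0.07418 hr
W_total = W₁ + W₂ = 0.04338 + 0.07418 = 0.11757 hr

Final: 0.11757 hr


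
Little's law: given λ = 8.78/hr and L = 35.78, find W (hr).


W = L/λ = 35.78/8.78 = 4.0752 hr

Final: 4.0752 hr


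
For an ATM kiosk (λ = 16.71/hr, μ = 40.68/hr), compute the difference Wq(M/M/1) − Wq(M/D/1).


ρ = 16.71/40.68 = 0.4108
Wq(M/M/1) = ρ/(μ−λ) = 0.4108/23.97 = 0.01714 hr
Wq(M/D/1) = ρ/(2(μ−λ)) = 0.008568 hr
Savings = 0.01714 − 0.008568 = 0.008568 hr

Final: 0.008568 hr


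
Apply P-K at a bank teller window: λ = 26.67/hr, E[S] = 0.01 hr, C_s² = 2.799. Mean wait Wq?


ρ = λ·E[S] = 26.67·0.01 = 0.2667
E[S²] = E[S]²(1+C_s²) = 0.01²·(1+2.799) = 0.0003799
Wq = λ·E[S²]/(2(1−ρ)) = 26.67·0.0003799/(2·0.7333) = 0.006908 hr

Final: 0.006908 hr


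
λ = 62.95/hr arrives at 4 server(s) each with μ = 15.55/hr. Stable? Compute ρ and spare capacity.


Total capacity cμ = 4·15.55 = 62.20/hr
ρ = λ/(cμ) = 62.95/62.20 = 1.0121
Stable ⇔ ρ < 1: NO
Spare capacity = cμ − λ = 62.20 − 62.95 = -0.75/hr

Final: ρ = 1.0121; unstable; margin = -0.75/hr


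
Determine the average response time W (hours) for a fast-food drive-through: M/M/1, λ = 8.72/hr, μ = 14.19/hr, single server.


W = 1/(μ−λ) = 1/(14.19 − 8.72) = 1/5.47 = 0.1828 hr

Final: 0.1828 hr


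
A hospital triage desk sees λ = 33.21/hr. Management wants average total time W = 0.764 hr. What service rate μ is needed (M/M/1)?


W = 1/(μ−λ) ⇒ μ − λ = 1/W = 1/0.764 = 1.3089
μ = λ + 1/W = 33.21 + 1.3089 = 34.5189 per hr

Final: 34.5189 /hr


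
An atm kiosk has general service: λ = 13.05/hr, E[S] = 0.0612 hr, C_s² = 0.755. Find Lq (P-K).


ρ = λ·E[S] = 13.05·0.0612 = 0.7987
Lq = ρ²(1+C_s²)/(2(1−ρ)) = 0.6379·(1+0.755)/(2·0.2013)
= 0.6379·1.7550/0.4027 = 2.77998

Final: 2.77998


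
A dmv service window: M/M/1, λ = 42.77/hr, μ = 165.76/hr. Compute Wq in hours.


ρ = 42.77/165.76 = 0.2580
Wq = ρ/(μ−λ) = 0.2580/(165.76 − 42.77) = 0.2580/122.99 = 0.002098 hr

Final: 0.002098 hr


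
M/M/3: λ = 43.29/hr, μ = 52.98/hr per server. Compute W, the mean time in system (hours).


a = 0.8171; ρ = 0.2724; P₀ = 0.439389
Lq = P₀·a^c·ρ/(c!(1−ρ)²) = 0.02055
Wq = Lq/λ = 0.02055/43.29 = 0.0004748 hr
W = Wq + 1/μ = 0.0004748 + 0.01888 = 0.01935 hr

Final: 0.01935 hr


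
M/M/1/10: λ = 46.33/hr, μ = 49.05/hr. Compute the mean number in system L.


ρ = 46.33/49.05 = 0.9445
L = ρ[1 − (K+1)ρ^K + Kρ^(K+1)] / [(1−ρ)(1−ρ^(K+1))]
Numerator: 0.9445·(1 − 11·0.565240 + 10·0.533895) = 0.114587
Denominator: (0.05545)·(0.466105) = 0.025847
L = 0.114587/0.025847 = 4.4332

Final: 4.4332


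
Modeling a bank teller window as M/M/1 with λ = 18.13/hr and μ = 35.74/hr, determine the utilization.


ρ = λ/μ = 18.13/35.74 = 0.5073

Final: 0.5073


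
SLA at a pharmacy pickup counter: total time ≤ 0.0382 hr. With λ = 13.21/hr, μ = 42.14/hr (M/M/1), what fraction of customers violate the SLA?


W ~ Exponential(μ−λ) for M/M/1.
μ − λ = 42.14 − 13.21 = 28.9300
P(W > t) = e^{−(μ−λ)t} = e^{−1.1051} = 0.331169

Final: 0.331169


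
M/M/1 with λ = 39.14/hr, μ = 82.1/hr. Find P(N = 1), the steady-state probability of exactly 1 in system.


ρ = 39.14/82.1 = 0.4767
P_n = (1−ρ)·ρ^n = (1 − 0.4767)·0.4767^1 = 0.5233·0.476736 = 0.249459

Final: 0.249459


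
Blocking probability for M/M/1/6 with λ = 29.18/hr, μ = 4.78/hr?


ρ = λ/μ = 29.18/4.78 = 6.1046
P_K = (1−ρ)ρ^K/(1−ρ^(K+1)) = (-5.1046·51754.050549)/(1 − 315937.906909)
= -264183.856360/-315936.906909 = 0.836192

Final: 0.836192


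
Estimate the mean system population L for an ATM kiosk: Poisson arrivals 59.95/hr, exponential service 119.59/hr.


ρ = λ/μ = 59.95/119.59 = 0.5013
L = ρ/(1−ρ) = 0.5013/(1 − 0.5013) = 0.5013/0.4987 = 1.0052

Final: 1.0052


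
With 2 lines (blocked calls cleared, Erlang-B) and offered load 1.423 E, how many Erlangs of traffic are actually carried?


B(2,1.423) = 0.294710 (Erlang-B)
Carried load = a(1 − B) = 1.423·(1 − 0.294710) = 1.423·0.705290 = 1.0036 E

Final: 1.0036 Erlangs


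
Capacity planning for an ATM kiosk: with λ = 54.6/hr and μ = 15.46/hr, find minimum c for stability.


Stability requires cμ > λ ⇔ c > λ/μ.
λ/μ = 54.6/15.46 = 3.5317
Minimum integer c = ⌊3.5317⌋ + 1 = 4
Check: 4·15.46 = 61.84 > 54.6, while 3·15.46 = 46.38 ≤ 54.6

Final: 4 servers


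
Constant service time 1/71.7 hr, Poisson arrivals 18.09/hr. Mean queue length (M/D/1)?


ρ = 18.09/71.7 = 0.2523
M/D/1: Lq = ρ²/(2(1−ρ)) = 0.06366/(2·0.7477) = 0.04257

Final: 0.04257


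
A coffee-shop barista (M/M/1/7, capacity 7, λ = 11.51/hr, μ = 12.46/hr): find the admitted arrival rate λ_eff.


ρ = 0.9238; P_K = (1−ρ)ρ^7/(1−ρ^8) = 0.093157
λ_eff = λ(1 − P_K) = 11.51·(1 − 0.093157) = 11.51·0.906843 = 10.4378 /hr

Final: 10.4378 /hr


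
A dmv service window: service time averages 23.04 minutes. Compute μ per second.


μ = 1/(service time) in consistent units.
1 second = 0.0166667 min, so μ = 0.0166667/23.04 = 0.0007234 per second

Final: 0.0007234 /sec


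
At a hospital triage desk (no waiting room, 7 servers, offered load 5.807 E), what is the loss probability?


B(c,a) = (a^c/c!) / Σ_{k=0}^{c} a^k/k!
a^7/7! = 44.180665
Σ terms (k=0..7): 1.00000 + 5.80700 + 16.86062 + 32.63655 + 47.38011 + 55.02726 + 53.25722 + 44.18066 = 256.149423
B = 44.180665/256.149423 = 0.172480

Final: 0.172480


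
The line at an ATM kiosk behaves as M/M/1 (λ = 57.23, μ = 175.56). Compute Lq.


ρ = 57.23/175.56 = 0.3260
Lq = ρ²/(1−ρ) = 0.1063/0.6740 = 0.1577

Final: 0.1577


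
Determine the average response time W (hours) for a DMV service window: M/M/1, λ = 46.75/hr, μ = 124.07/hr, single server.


W = 1/(μ−λ) = 1/(124.07 − 46.75) = 1/77.32 = 0.01293 hr

Final: 0.01293 hr


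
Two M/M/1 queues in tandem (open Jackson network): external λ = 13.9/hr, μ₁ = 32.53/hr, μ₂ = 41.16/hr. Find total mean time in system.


Each node sees arrival rate λ = 13.9/hr (tandem ⇒ throughput preserved).
W₁ = 1/(μ₁−λ) = 1/(32.53−13.9) = 0.05368 hr
W₂ = 1/(μ₂−λ) = 1/(41.16−13.9) = 0.03668 hr
W_total = W₁ + W₂ = 0.05368 + 0.03668 = 0.09036 hr

Final: 0.09036 hr


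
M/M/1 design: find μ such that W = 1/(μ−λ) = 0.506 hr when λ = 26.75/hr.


W = 1/(μ−λ) ⇒ μ − λ = 1/W = 1/0.506 = 1.9763
μ = λ + 1/W = 26.75 + 1.9763 = 28.7263 per hr

Final: 28.7263 /hr


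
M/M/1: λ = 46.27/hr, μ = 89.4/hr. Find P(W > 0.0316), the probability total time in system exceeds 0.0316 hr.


W ~ Exponential(μ−λ) for M/M/1.
μ − λ = 89.4 − 46.27 = 43.1300
P(W > t) = e^{−(μ−λ)t} = e^{−1.3629} = 0.255915

Final: 0.255915


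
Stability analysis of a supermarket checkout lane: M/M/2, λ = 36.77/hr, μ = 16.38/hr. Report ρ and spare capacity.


Total capacity cμ = 2·16.38 = 32.76/hr
ρ = λ/(cμ) = 36.77/32.76 = 1.1224
Stable ⇔ ρ < 1: NO
Spare capacity = cμ − λ = 32.76 − 36.77 = -4.01/hr

Final: ρ = 1.1224; unstable; margin = -4.01/hr


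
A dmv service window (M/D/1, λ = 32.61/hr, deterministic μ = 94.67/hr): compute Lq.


ρ = 32.61/94.67 = 0.3445
M/D/1: Lq = ρ²/(2(1−ρ)) = 0.1187/(2·0.6555) = 0.09050

Final: 0.09050


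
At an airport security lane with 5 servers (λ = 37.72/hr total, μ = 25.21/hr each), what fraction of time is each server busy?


ρ = λ/(cμ) = 37.72/(5·25.21) = 37.72/126.05 = 0.2992

Final: 0.2992


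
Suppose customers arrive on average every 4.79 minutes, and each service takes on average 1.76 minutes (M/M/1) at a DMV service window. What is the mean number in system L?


λ = 60/4.79 = 12.5261 /hr
μ = 60/1.76 = 34.0909 /hr
ρ = λ/μ = 12.5261/34.0909 = 0.3674
L = ρ/(1−ρ) = 0.3674/0.6326 = 0.5809

Final: 0.5809


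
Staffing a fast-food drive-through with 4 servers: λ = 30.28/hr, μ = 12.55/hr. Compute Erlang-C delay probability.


a = λ/μ = 2.4127; ρ = a/4 = 0.6032
P₀ = 0.081815 (from M/M/c formula)
C(c,a) = [a^c/(c!(1−ρ))]·P₀ = [33.88821/(24·0.3968)]·0.081815
= 3.55838·0.081815 = 0.291128

Final: 0.291128


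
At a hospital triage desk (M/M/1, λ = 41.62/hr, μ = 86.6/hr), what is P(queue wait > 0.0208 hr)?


ρ = 41.62/86.6 = 0.4806
P(Wq > t) = ρ·e^{−(μ−λ)t} = 0.4806·e^{−0.9356}
= 0.4806·0.392357 = 0.188567

Final: 0.188567


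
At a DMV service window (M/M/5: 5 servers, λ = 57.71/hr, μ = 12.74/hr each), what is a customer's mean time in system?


a = 4.5298; ρ = 0.9060; P₀ = 0.004590
Lq = P₀·a^c·ρ/(c!(1−ρ)²) = 7.47509
Wq = Lq/λ = 7.47509/57.71 = 0.12953 hr
W = Wq + 1/μ = 0.12953 + 0.07849 = 0.20802 hr

Final: 0.20802 hr


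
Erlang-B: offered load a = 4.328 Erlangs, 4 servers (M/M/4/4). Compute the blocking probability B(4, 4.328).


B(c,a) = (a^c/c!) / Σ_{k=0}^{c} a^k/k!
a^4/4! = 14.619677
Σ terms (k=0..4): 1.00000 + 4.32800 + 9.36579 + 13.51172 + 14.61968 = 42.825185
B = 14.619677/42.825185 = 0.341380

Final: 0.341380
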